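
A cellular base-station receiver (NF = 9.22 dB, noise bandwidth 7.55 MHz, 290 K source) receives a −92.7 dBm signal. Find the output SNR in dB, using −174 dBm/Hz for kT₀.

Noise floor: N = −174 + 10 log₁₀(B) + NF
10 log₁₀(7.55×10⁶) = 68.78 dB
N = −174 + 68.78 + 9.22 = −96.00 dBm
SNR = P_sig − N = −92.7 − (−96.00) = 3.30 dB → 3.3 dB

3.3 dB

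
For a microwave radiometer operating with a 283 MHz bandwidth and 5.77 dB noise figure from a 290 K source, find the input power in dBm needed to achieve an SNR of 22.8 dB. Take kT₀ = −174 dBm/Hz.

−60.9 dBm

Sensitivity = −174 + 10 log₁₀(B) + NF + SNR_min
= −174 + 84.52 + 5.77 + 22.8
= −60.91 dBm → −60.9 dBm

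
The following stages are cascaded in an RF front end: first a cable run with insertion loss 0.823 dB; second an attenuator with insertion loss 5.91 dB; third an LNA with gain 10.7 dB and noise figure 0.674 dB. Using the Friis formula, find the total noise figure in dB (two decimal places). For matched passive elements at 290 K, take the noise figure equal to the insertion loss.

Convert to linear (a loss of L dB is a gain of −L dB): F_i = 10^(NF_i/10), G_i = 10^(G_i,dB/10)
  Stage 1: F_1 = 10^(0.823/10) = 1.209, G_1 = 10^(−0.823/10) = 0.8274
  Stage 2: F_2 = 10^(5.91/10) = 3.899, G_2 = 10^(−5.91/10) = 0.2564
  Stage 3: F_3 = 10^(0.674/10) = 1.168, G_3 = 10^(10.7/10) = 11.75
Friis cascade:
  F = 1.209 + (3.899 − 1)/0.8274 + (1.168 − 1)/0.2122 = 5.504
NF = 10 log₁₀(5.504) = 7.41 dB

7.41 dB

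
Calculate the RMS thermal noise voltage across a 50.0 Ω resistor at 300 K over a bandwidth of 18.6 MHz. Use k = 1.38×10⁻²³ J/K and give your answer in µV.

3.92 µV

V_n = √(4kTRB)
4kTRB = 4 × 1.38×10⁻²³ × 300 × 5.00×10¹ × 1.86×10⁷ = 1.54×10⁻¹¹ V²
V_n = √(1.54×10⁻¹¹) = 3.92×10⁻⁶ V = 3.92 µV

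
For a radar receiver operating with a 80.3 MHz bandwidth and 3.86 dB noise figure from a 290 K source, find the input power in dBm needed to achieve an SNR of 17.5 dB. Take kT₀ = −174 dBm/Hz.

−73.6 dBm

Sensitivity = −174 + 10 log₁₀(B) + NF + SNR_min
= −174 + 79.05 + 3.86 + 17.5
= −73.59 dBm → −73.6 dBm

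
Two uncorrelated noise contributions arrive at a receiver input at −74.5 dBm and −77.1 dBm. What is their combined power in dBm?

−72.6 dBm

Convert to linear, add, convert back:
P₁ = 3.55×10⁻¹¹ W, P₂ = 1.95×10⁻¹¹ W
P_tot = 5.50×10⁻¹¹ W → 10 log₁₀(P_tot / 10⁻³) = −72.6 dBm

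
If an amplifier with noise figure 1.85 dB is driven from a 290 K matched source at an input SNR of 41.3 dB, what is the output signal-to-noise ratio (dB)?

By definition F = SNR_in/SNR_out, so in dB: SNR_out = SNR_in − NF
SNR_out = 41.3 − 1.85 = 39.45 dB

39.45 dB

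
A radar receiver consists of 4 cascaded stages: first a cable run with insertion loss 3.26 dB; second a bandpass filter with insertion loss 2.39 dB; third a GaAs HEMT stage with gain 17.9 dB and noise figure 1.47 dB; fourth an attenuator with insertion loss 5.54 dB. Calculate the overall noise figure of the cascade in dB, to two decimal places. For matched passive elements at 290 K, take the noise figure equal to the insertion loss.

Convert to linear (a loss of L dB is a gain of −L dB): F_i = 10^(NF_i/10), G_i = 10^(G_i,dB/10)
  Stage 1: F_1 = 10^(3.26/10) = 2.118, G_1 = 10^(−3.26/10) = 0.4721
  Stage 2: F_2 = 10^(2.39/10) = 1.734, G_2 = 10^(−2.39/10) = 0.5768
  Stage 3: F_3 = 10^(1.47/10) = 1.403, G_3 = 10^(17.9/10) = 61.66
  Stage 4: F_4 = 10^(5.54/10) = 3.581, G_4 = 10^(−5.54/10) = 0.2793
Friis cascade:
  F = 2.118 + (1.734 − 1)/0.4721 + (1.403 − 1)/0.2723 + (3.581 − 1)/16.79 = 5.306
NF = 10 log₁₀(5.306) = 7.25 dB

7.25 dB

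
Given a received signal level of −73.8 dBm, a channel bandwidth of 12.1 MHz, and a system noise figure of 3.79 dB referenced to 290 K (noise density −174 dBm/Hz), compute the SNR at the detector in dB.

25.6 dB

Noise floor: N = −174 + 10 log₁₀(B) + NF
10 log₁₀(1.21×10⁷) = 70.83 dB
N = −174 + 70.83 + 3.79 = −99.38 dBm
SNR = P_sig − N = −73.8 − (−99.38) = 25.58 dB → 25.6 dB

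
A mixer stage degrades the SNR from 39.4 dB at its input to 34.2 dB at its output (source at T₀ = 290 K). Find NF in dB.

NF (dB) = SNR_in(dB) − SNR_out(dB) when the source is at T₀
NF = 39.4 − 34.2 = 5.2 dB

5.2 dB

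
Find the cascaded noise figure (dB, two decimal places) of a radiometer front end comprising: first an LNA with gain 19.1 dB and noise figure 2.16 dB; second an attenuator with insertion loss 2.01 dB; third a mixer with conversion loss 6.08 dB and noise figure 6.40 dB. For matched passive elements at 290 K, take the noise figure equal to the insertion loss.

Convert to linear (a loss of L dB is a gain of −L dB): F_i = 10^(NF_i/10), G_i = 10^(G_i,dB/10)
  Stage 1: F_1 = 10^(2.16/10) = 1.644, G_1 = 10^(19.1/10) = 81.28
  Stage 2: F_2 = 10^(2.01/10) = 1.589, G_2 = 10^(−2.01/10) = 0.6295
  Stage 3: F_3 = 10^(6.40/10) = 4.365, G_3 = 10^(−6.08/10) = 0.2466
Friis cascade:
  F = 1.644 + (1.589 − 1)/81.28 + (4.365 − 1)/51.17 = 1.717
NF = 10 log₁₀(1.717) = 2.35 dB

2.35 dB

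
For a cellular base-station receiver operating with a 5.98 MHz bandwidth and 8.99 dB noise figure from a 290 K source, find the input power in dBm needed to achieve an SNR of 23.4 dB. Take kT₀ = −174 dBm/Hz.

−73.8 dBm

Sensitivity = −174 + 10 log₁₀(B) + NF + SNR_min
= −174 + 67.77 + 8.99 + 23.4
= −73.84 dBm → −73.8 dBm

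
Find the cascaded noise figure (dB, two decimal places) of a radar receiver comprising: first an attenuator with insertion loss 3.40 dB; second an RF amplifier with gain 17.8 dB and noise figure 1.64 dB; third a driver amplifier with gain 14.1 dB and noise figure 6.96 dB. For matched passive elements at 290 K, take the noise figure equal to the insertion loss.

Convert to linear (a loss of L dB is a gain of −L dB): F_i = 10^(NF_i/10), G_i = 10^(G_i,dB/10)
  Stage 1: F_1 = 10^(3.40/10) = 2.188, G_1 = 10^(−3.40/10) = 0.4571
  Stage 2: F_2 = 10^(1.64/10) = 1.459, G_2 = 10^(17.8/10) = 60.26
  Stage 3: F_3 = 10^(6.96/10) = 4.966, G_3 = 10^(14.1/10) = 25.70
Friis cascade:
  F = 2.188 + (1.459 − 1)/0.4571 + (4.966 − 1)/27.54 = 3.336
NF = 10 log₁₀(3.336) = 5.23 dB

5.23 dB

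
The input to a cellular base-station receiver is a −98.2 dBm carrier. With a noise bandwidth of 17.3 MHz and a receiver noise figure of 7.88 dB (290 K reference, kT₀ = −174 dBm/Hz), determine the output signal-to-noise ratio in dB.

Noise floor: N = −174 + 10 log₁₀(B) + NF
10 log₁₀(1.73×10⁷) = 72.38 dB
N = −174 + 72.38 + 7.88 = −93.74 dBm
SNR = P_sig − N = −98.2 − (−93.74) = −4.46 dB → −4.5 dB

−4.5 dB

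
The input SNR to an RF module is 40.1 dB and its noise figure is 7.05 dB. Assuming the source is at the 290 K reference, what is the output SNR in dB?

By definition F = SNR_in/SNR_out, so in dB: SNR_out = SNR_in − NF
SNR_out = 40.1 − 7.05 = 33.05 dB

33.05 dB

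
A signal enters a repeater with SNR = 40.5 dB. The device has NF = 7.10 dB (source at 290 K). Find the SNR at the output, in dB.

33.40 dB

By definition F = SNR_in/SNR_out, so in dB: SNR_out = SNR_in − NF
SNR_out = 40.5 − 7.10 = 33.40 dB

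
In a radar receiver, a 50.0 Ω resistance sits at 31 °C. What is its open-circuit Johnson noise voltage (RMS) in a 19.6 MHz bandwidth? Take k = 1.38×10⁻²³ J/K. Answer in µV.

4.06 µV

T = 31 °C + 273.15 = 304.15 K
V_n = √(4kTRB)
4kTRB = 4 × 1.38×10⁻²³ × 304.15 × 5.00×10¹ × 1.96×10⁷ = 1.65×10⁻¹¹ V²
V_n = √(1.65×10⁻¹¹) = 4.06×10⁻⁶ V = 4.06 µV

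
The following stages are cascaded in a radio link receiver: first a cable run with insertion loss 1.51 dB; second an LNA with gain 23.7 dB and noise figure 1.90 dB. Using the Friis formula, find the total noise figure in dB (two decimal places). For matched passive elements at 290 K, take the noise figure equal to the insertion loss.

Convert to linear (a loss of L dB is a gain of −L dB): F_i = 10^(NF_i/10), G_i = 10^(G_i,dB/10)
  Stage 1: F_1 = 10^(1.51/10) = 1.416, G_1 = 10^(−1.51/10) = 0.7063
  Stage 2: F_2 = 10^(1.90/10) = 1.549, G_2 = 10^(23.7/10) = 234.4
Friis cascade:
  F = 1.416 + (1.549 − 1)/0.7063 = 2.193
NF = 10 log₁₀(2.193) = 3.41 dB

3.41 dB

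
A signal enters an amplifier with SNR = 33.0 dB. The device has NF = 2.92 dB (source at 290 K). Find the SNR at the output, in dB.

By definition F = SNR_in/SNR_out, so in dB: SNR_out = SNR_in − NF
SNR_out = 33.0 − 2.92 = 30.08 dB

30.08 dB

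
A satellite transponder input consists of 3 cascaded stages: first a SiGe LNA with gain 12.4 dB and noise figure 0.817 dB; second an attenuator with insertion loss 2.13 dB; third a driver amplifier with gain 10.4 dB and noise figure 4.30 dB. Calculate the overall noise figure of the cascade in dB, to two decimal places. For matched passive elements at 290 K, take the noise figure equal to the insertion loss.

Convert to linear (a loss of L dB is a gain of −L dB): F_i = 10^(NF_i/10), G_i = 10^(G_i,dB/10)
  Stage 1: F_1 = 10^(0.817/10) = 1.207, G_1 = 10^(12.4/10) = 17.38
  Stage 2: F_2 = 10^(2.13/10) = 1.633, G_2 = 10^(−2.13/10) = 0.6124
  Stage 3: F_3 = 10^(4.30/10) = 2.692, G_3 = 10^(10.4/10) = 10.96
Friis cascade:
  F = 1.207 + (1.633 − 1)/17.38 + (2.692 − 1)/10.64 = 1.402
NF = 10 log₁₀(1.402) = 1.47 dB

1.47 dB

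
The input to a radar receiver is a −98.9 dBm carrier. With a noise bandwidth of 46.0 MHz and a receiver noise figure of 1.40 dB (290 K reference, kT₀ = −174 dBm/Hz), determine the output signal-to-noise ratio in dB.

Noise floor: N = −174 + 10 log₁₀(B) + NF
10 log₁₀(4.60×10⁷) = 76.63 dB
N = −174 + 76.63 + 1.40 = −95.97 dBm
SNR = P_sig − N = −98.9 − (−95.97) = −2.93 dB → −2.9 dB

−2.9 dB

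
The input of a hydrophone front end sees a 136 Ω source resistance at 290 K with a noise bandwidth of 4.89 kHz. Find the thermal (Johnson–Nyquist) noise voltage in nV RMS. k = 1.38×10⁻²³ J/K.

103 nV

V_n = √(4kTRB)
4kTRB = 4 × 1.38×10⁻²³ × 290 × 1.36×10² × 4.89×10³ = 1.06×10⁻¹⁴ V²
V_n = √(1.06×10⁻¹⁴) = 1.03×10⁻⁷ V = 103 nV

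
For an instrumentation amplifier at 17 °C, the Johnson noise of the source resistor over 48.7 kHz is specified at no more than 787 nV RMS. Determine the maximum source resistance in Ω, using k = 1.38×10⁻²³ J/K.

T = 17 °C + 273.15 = 290.15 K
Johnson–Nyquist: V_n = √(4kTRB) ⇒ R = V_n² / (4kTB)
4kTB = 4 × 1.38×10⁻²³ × 290.15 × 4.87×10⁴ = 7.80×10⁻¹⁶
R = (7.87×10⁻⁷)² / 7.80×10⁻¹⁶ = 7.94×10² Ω = 794 Ω

794 Ω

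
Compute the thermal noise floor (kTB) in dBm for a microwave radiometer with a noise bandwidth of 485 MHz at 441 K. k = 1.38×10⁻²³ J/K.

−85.3 dBm

P_n = kTB = 1.38×10⁻²³ × 441 × 4.85×10⁸ = 2.95×10⁻¹² W
In dBm: 10 log₁₀(2.95×10⁻¹² / 10⁻³) = −85.3 dBm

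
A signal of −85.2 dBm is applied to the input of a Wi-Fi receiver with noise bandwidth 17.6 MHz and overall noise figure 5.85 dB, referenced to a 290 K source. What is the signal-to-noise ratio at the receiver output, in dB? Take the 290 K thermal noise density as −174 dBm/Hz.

Noise floor: N = −174 + 10 log₁₀(B) + NF
10 log₁₀(1.76×10⁷) = 72.46 dB
N = −174 + 72.46 + 5.85 = −95.69 dBm
SNR = P_sig − N = −85.2 − (−95.69) = 10.49 dB → 10.5 dB

10.5 dB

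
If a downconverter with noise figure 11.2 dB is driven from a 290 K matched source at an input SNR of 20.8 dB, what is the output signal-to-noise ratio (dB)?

By definition F = SNR_in/SNR_out, so in dB: SNR_out = SNR_in − NF
SNR_out = 20.8 − 11.2 = 9.6 dB

9.6 dB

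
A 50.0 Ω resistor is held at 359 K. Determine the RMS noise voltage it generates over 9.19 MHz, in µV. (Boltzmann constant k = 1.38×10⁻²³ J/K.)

3.02 µV

V_n = √(4kTRB)
4kTRB = 4 × 1.38×10⁻²³ × 359 × 5.00×10¹ × 9.19×10⁶ = 9.11×10⁻¹² V²
V_n = √(9.11×10⁻¹²) = 3.02×10⁻⁶ V = 3.02 µV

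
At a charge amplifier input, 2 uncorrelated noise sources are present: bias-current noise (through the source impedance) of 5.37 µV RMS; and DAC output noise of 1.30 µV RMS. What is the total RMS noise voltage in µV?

Uncorrelated sources add in power (mean-square): V_tot = √(ΣV_i²)
V_tot = √[(5.37×10⁻⁶)² + (1.30×10⁻⁶)²] = 5.53×10⁻⁶ V = 5.53 µV

5.53 µV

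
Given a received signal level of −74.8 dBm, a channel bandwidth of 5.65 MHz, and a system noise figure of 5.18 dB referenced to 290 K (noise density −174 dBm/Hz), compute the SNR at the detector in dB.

Noise floor: N = −174 + 10 log₁₀(B) + NF
10 log₁₀(5.65×10⁶) = 67.52 dB
N = −174 + 67.52 + 5.18 = −101.30 dBm
SNR = P_sig − N = −74.8 − (−101.30) = 26.50 dB → 26.5 dB

26.5 dB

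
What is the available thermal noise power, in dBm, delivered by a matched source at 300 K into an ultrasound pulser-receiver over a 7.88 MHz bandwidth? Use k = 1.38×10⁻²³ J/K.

P_n = kTB = 1.38×10⁻²³ × 300 × 7.88×10⁶ = 3.26×10⁻¹⁴ W
In dBm: 10 log₁₀(3.26×10⁻¹⁴ / 10⁻³) = −104.9 dBm

−104.9 dBm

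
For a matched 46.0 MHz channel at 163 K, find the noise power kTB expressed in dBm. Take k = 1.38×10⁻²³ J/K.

P_n = kTB = 1.38×10⁻²³ × 163 × 4.60×10⁷ = 1.03×10⁻¹³ W
In dBm: 10 log₁₀(1.03×10⁻¹³ / 10⁻³) = −99.9 dBm

−99.9 dBm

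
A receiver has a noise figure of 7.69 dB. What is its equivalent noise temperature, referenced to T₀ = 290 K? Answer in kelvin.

F = 10^(7.69/10) = 5.87489
T_e = (F − 1)·T₀ = (5.87489 − 1) × 290 = 1414 K

1414 K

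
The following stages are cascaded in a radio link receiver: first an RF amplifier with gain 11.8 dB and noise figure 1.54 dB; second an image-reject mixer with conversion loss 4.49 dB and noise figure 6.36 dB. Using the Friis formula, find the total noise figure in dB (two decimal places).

Convert to linear (a loss of L dB is a gain of −L dB): F_i = 10^(NF_i/10), G_i = 10^(G_i,dB/10)
  Stage 1: F_1 = 10^(1.54/10) = 1.426, G_1 = 10^(11.8/10) = 15.14
  Stage 2: F_2 = 10^(6.36/10) = 4.325, G_2 = 10^(−4.49/10) = 0.3556
Friis cascade:
  F = 1.426 + (4.325 − 1)/15.14 = 1.645
NF = 10 log₁₀(1.645) = 2.16 dB

2.16 dB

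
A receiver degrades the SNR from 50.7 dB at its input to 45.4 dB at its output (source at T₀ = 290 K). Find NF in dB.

NF (dB) = SNR_in(dB) − SNR_out(dB) when the source is at T₀
NF = 50.7 − 45.4 = 5.3 dB

5.3 dB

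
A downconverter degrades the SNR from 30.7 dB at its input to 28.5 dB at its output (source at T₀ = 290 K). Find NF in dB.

2.2 dB

NF (dB) = SNR_in(dB) − SNR_out(dB) when the source is at T₀
NF = 30.7 − 28.5 = 2.2 dB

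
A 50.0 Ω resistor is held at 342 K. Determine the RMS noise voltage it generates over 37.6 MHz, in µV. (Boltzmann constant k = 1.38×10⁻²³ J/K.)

5.96 µV

V_n = √(4kTRB)
4kTRB = 4 × 1.38×10⁻²³ × 342 × 5.00×10¹ × 3.76×10⁷ = 3.55×10⁻¹¹ V²
V_n = √(3.55×10⁻¹¹) = 5.96×10⁻⁶ V = 5.96 µV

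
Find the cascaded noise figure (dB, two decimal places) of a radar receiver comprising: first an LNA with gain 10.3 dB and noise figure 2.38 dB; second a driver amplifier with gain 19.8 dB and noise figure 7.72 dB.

Convert to linear (a loss of L dB is a gain of −L dB): F_i = 10^(NF_i/10), G_i = 10^(G_i,dB/10)
  Stage 1: F_1 = 10^(2.38/10) = 1.730, G_1 = 10^(10.3/10) = 10.72
  Stage 2: F_2 = 10^(7.72/10) = 5.916, G_2 = 10^(19.8/10) = 95.50
Friis cascade:
  F = 1.730 + (5.916 − 1)/10.72 = 2.189
NF = 10 log₁₀(2.189) = 3.40 dB

3.40 dB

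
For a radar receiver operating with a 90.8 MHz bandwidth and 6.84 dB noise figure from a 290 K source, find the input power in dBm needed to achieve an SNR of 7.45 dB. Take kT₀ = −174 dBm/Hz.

Sensitivity = −174 + 10 log₁₀(B) + NF + SNR_min
= −174 + 79.58 + 6.84 + 7.45
= −80.13 dBm → −80.1 dBm

−80.1 dBm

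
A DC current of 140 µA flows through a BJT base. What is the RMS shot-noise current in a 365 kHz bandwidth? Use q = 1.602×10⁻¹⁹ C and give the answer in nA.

I_n = √(2qI·B)
2qI·B = 2 × 1.602×10⁻¹⁹ × 1.40×10⁻⁴ × 3.65×10⁵ = 1.64×10⁻¹⁷ A²
I_n = √(1.64×10⁻¹⁷) = 4.05×10⁻⁹ A = 4.05 nA

4.05 nA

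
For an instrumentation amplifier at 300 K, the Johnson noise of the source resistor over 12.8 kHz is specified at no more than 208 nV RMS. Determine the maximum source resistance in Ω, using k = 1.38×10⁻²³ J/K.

204 Ω

Johnson–Nyquist: V_n = √(4kTRB) ⇒ R = V_n² / (4kTB)
4kTB = 4 × 1.38×10⁻²³ × 300 × 1.28×10⁴ = 2.12×10⁻¹⁶
R = (2.08×10⁻⁷)² / 2.12×10⁻¹⁶ = 2.04×10² Ω = 204 Ω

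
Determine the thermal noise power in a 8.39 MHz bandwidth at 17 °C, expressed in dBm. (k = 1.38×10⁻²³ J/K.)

−104.7 dBm

T = 17 °C + 273.15 = 290.15 K
P_n = kTB = 1.38×10⁻²³ × 290.15 × 8.39×10⁶ = 3.36×10⁻¹⁴ W
In dBm: 10 log₁₀(3.36×10⁻¹⁴ / 10⁻³) = −104.7 dBm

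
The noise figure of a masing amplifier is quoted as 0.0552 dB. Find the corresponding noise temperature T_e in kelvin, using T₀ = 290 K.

F = 10^(0.0552/10) = 1.01279
T_e = (F − 1)·T₀ = (1.01279 − 1) × 290 = 3.71 K

3.71 K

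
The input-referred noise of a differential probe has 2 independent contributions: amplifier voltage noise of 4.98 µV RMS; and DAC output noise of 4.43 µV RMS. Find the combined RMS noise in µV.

6.67 µV

Uncorrelated sources add in power (mean-square): V_tot = √(ΣV_i²)
V_tot = √[(4.98×10⁻⁶)² + (4.43×10⁻⁶)²] = 6.67×10⁻⁶ V = 6.67 µV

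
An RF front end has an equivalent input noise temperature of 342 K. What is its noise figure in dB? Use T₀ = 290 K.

F = 1 + T_e/T₀ = 1 + 342/290 = 2.17931
NF = 10 log₁₀(2.17931) = 3.38 dB

3.38 dB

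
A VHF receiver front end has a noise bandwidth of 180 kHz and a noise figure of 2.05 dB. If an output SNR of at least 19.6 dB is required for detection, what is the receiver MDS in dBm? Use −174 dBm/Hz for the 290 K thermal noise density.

Sensitivity = −174 + 10 log₁₀(B) + NF + SNR_min
= −174 + 52.55 + 2.05 + 19.6
= −99.80 dBm → −99.8 dBm

−99.8 dBm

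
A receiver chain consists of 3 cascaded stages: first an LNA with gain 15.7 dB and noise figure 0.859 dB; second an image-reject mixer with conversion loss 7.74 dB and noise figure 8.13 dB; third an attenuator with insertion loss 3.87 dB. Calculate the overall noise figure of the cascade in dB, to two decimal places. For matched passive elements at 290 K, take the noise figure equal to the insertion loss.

2.03 dB

Convert to linear (a loss of L dB is a gain of −L dB): F_i = 10^(NF_i/10), G_i = 10^(G_i,dB/10)
  Stage 1: F_1 = 10^(0.859/10) = 1.219, G_1 = 10^(15.7/10) = 37.15
  Stage 2: F_2 = 10^(8.13/10) = 6.501, G_2 = 10^(−7.74/10) = 0.1683
  Stage 3: F_3 = 10^(3.87/10) = 2.438, G_3 = 10^(−3.87/10) = 0.4102
Friis cascade:
  F = 1.219 + (6.501 − 1)/37.15 + (2.438 − 1)/6.252 = 1.597
NF = 10 log₁₀(1.597) = 2.03 dB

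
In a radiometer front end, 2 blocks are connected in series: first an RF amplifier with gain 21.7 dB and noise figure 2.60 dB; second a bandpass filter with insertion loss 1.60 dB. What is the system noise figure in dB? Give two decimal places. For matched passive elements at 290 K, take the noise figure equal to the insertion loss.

2.61 dB

Convert to linear (a loss of L dB is a gain of −L dB): F_i = 10^(NF_i/10), G_i = 10^(G_i,dB/10)
  Stage 1: F_1 = 10^(2.60/10) = 1.820, G_1 = 10^(21.7/10) = 147.9
  Stage 2: F_2 = 10^(1.60/10) = 1.445, G_2 = 10^(−1.60/10) = 0.6918
Friis cascade:
  F = 1.820 + (1.445 − 1)/147.9 = 1.823
NF = 10 log₁₀(1.823) = 2.61 dB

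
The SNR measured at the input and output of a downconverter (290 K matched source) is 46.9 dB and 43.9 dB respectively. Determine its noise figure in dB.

NF (dB) = SNR_in(dB) − SNR_out(dB) when the source is at T₀
NF = 46.9 − 43.9 = 3.0 dB

3.0 dB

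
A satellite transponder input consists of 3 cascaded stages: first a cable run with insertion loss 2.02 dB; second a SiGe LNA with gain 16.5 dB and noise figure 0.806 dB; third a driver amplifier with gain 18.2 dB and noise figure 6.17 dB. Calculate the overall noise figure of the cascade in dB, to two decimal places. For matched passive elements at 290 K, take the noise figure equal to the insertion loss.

Convert to linear (a loss of L dB is a gain of −L dB): F_i = 10^(NF_i/10), G_i = 10^(G_i,dB/10)
  Stage 1: F_1 = 10^(2.02/10) = 1.592, G_1 = 10^(−2.02/10) = 0.6281
  Stage 2: F_2 = 10^(0.806/10) = 1.204, G_2 = 10^(16.5/10) = 44.67
  Stage 3: F_3 = 10^(6.17/10) = 4.140, G_3 = 10^(18.2/10) = 66.07
Friis cascade:
  F = 1.592 + (1.204 − 1)/0.6281 + (4.140 − 1)/28.05 = 2.029
NF = 10 log₁₀(2.029) = 3.07 dB

3.07 dB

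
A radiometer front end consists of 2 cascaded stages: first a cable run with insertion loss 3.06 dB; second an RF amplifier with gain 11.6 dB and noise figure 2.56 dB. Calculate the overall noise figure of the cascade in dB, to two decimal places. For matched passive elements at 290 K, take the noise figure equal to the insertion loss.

Convert to linear (a loss of L dB is a gain of −L dB): F_i = 10^(NF_i/10), G_i = 10^(G_i,dB/10)
  Stage 1: F_1 = 10^(3.06/10) = 2.023, G_1 = 10^(−3.06/10) = 0.4943
  Stage 2: F_2 = 10^(2.56/10) = 1.803, G_2 = 10^(11.6/10) = 14.45
Friis cascade:
  F = 2.023 + (1.803 − 1)/0.4943 = 3.648
NF = 10 log₁₀(3.648) = 5.62 dB

5.62 dB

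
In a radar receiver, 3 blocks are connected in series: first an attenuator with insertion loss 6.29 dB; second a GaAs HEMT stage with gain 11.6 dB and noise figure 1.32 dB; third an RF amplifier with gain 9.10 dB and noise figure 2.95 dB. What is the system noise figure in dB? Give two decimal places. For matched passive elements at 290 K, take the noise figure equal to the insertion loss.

7.82 dB

Convert to linear (a loss of L dB is a gain of −L dB): F_i = 10^(NF_i/10), G_i = 10^(G_i,dB/10)
  Stage 1: F_1 = 10^(6.29/10) = 4.256, G_1 = 10^(−6.29/10) = 0.2350
  Stage 2: F_2 = 10^(1.32/10) = 1.355, G_2 = 10^(11.6/10) = 14.45
  Stage 3: F_3 = 10^(2.95/10) = 1.972, G_3 = 10^(9.10/10) = 8.128
Friis cascade:
  F = 4.256 + (1.355 − 1)/0.2350 + (1.972 − 1)/3.396 = 6.054
NF = 10 log₁₀(6.054) = 7.82 dB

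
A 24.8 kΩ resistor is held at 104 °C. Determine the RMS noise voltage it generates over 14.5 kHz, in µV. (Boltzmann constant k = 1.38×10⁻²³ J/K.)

2.74 µV

T = 104 °C + 273.15 = 377.15 K
V_n = √(4kTRB)
4kTRB = 4 × 1.38×10⁻²³ × 377.15 × 2.48×10⁴ × 1.45×10⁴ = 7.49×10⁻¹² V²
V_n = √(7.49×10⁻¹²) = 2.74×10⁻⁶ V = 2.74 µV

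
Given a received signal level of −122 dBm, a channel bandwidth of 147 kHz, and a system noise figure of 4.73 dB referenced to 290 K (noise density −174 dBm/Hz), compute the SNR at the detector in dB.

−4.4 dB

Noise floor: N = −174 + 10 log₁₀(B) + NF
10 log₁₀(1.47×10⁵) = 51.67 dB
N = −174 + 51.67 + 4.73 = −117.60 dBm
SNR = P_sig − N = −122 − (−117.60) = −4.40 dB → −4.4 dB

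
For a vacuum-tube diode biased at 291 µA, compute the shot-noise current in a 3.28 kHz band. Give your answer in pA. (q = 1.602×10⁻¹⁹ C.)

553 pA

I_n = √(2qI·B)
2qI·B = 2 × 1.602×10⁻¹⁹ × 2.91×10⁻⁴ × 3.28×10³ = 3.06×10⁻¹⁹ A²
I_n = √(3.06×10⁻¹⁹) = 5.53×10⁻¹⁰ A = 553 pA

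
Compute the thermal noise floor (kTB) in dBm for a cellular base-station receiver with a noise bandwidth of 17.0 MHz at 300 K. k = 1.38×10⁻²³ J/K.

−101.5 dBm

P_n = kTB = 1.38×10⁻²³ × 300 × 1.70×10⁷ = 7.04×10⁻¹⁴ W
In dBm: 10 log₁₀(7.04×10⁻¹⁴ / 10⁻³) = −101.5 dBm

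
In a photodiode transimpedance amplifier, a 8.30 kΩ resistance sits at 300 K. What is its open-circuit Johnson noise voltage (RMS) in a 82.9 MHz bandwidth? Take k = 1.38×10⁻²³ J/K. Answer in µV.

107 µV

V_n = √(4kTRB)
4kTRB = 4 × 1.38×10⁻²³ × 300 × 8.30×10³ × 8.29×10⁷ = 1.14×10⁻⁸ V²
V_n = √(1.14×10⁻⁸) = 1.07×10⁻⁴ V = 107 µV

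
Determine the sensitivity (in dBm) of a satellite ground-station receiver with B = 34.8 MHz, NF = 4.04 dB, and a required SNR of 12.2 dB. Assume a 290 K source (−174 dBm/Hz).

Sensitivity = −174 + 10 log₁₀(B) + NF + SNR_min
= −174 + 75.42 + 4.04 + 12.2
= −82.34 dBm → −82.3 dBm

−82.3 dBm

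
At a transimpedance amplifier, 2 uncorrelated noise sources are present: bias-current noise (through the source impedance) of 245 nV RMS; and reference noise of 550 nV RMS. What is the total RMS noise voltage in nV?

Uncorrelated sources add in power (mean-square): V_tot = √(ΣV_i²)
V_tot = √[(2.45×10⁻⁷)² + (5.50×10⁻⁷)²] = 6.02×10⁻⁷ V = 602 nV

602 nV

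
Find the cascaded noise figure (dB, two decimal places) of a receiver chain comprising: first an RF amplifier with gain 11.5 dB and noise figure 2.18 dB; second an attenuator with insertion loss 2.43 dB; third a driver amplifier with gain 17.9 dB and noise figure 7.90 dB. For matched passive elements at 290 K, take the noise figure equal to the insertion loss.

3.70 dB

Convert to linear (a loss of L dB is a gain of −L dB): F_i = 10^(NF_i/10), G_i = 10^(G_i,dB/10)
  Stage 1: F_1 = 10^(2.18/10) = 1.652, G_1 = 10^(11.5/10) = 14.13
  Stage 2: F_2 = 10^(2.43/10) = 1.750, G_2 = 10^(−2.43/10) = 0.5715
  Stage 3: F_3 = 10^(7.90/10) = 6.166, G_3 = 10^(17.9/10) = 61.66
Friis cascade:
  F = 1.652 + (1.750 − 1)/14.13 + (6.166 − 1)/8.072 = 2.345
NF = 10 log₁₀(2.345) = 3.70 dB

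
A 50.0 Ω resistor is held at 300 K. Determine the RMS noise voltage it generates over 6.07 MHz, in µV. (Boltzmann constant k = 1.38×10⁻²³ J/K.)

2.24 µV

V_n = √(4kTRB)
4kTRB = 4 × 1.38×10⁻²³ × 300 × 5.00×10¹ × 6.07×10⁶ = 5.03×10⁻¹² V²
V_n = √(5.03×10⁻¹²) = 2.24×10⁻⁶ V = 2.24 µV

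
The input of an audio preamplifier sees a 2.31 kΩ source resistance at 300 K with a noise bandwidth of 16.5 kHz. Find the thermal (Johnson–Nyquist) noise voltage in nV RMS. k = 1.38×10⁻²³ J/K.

V_n = √(4kTRB)
4kTRB = 4 × 1.38×10⁻²³ × 300 × 2.31×10³ × 1.65×10⁴ = 6.31×10⁻¹³ V²
V_n = √(6.31×10⁻¹³) = 7.94×10⁻⁷ V = 794 nV

794 nV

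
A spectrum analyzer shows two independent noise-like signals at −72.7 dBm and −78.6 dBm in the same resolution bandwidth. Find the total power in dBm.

Convert to linear, add, convert back:
P₁ = 5.37×10⁻¹¹ W, P₂ = 1.38×10⁻¹¹ W
P_tot = 6.75×10⁻¹¹ W → 10 log₁₀(P_tot / 10⁻³) = −71.7 dBm

−71.7 dBm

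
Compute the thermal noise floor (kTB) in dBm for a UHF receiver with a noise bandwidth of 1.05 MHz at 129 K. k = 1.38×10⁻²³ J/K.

P_n = kTB = 1.38×10⁻²³ × 129 × 1.05×10⁶ = 1.87×10⁻¹⁵ W
In dBm: 10 log₁₀(1.87×10⁻¹⁵ / 10⁻³) = −117.3 dBm

−117.3 dBm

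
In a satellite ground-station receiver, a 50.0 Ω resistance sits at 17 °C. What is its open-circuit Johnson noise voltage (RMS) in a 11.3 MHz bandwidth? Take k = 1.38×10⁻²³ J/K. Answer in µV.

3.01 µV

T = 17 °C + 273.15 = 290.15 K
V_n = √(4kTRB)
4kTRB = 4 × 1.38×10⁻²³ × 290.15 × 5.00×10¹ × 1.13×10⁷ = 9.05×10⁻¹² V²
V_n = √(9.05×10⁻¹²) = 3.01×10⁻⁶ V = 3.01 µV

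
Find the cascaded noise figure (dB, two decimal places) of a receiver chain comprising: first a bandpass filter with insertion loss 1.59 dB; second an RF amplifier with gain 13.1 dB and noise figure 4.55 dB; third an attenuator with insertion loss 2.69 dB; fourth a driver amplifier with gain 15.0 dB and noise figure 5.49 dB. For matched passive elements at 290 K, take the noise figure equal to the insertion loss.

6.54 dB

Convert to linear (a loss of L dB is a gain of −L dB): F_i = 10^(NF_i/10), G_i = 10^(G_i,dB/10)
  Stage 1: F_1 = 10^(1.59/10) = 1.442, G_1 = 10^(−1.59/10) = 0.6934
  Stage 2: F_2 = 10^(4.55/10) = 2.851, G_2 = 10^(13.1/10) = 20.42
  Stage 3: F_3 = 10^(2.69/10) = 1.858, G_3 = 10^(−2.69/10) = 0.5383
  Stage 4: F_4 = 10^(5.49/10) = 3.540, G_4 = 10^(15.0/10) = 31.62
Friis cascade:
  F = 1.442 + (2.851 − 1)/0.6934 + (1.858 − 1)/14.16 + (3.540 − 1)/7.621 = 4.505
NF = 10 log₁₀(4.505) = 6.54 dB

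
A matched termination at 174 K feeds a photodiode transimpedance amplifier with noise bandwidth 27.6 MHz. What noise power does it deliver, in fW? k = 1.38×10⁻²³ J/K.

P_n = kTB = 1.38×10⁻²³ × 174 × 2.76×10⁷ = 6.63×10⁻¹⁴ W = 66.3 fW

66.3 fW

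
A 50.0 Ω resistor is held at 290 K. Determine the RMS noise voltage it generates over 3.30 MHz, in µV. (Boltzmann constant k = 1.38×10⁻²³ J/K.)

V_n = √(4kTRB)
4kTRB = 4 × 1.38×10⁻²³ × 290 × 5.00×10¹ × 3.30×10⁶ = 2.64×10⁻¹² V²
V_n = √(2.64×10⁻¹²) = 1.63×10⁻⁶ V = 1.63 µV

1.63 µV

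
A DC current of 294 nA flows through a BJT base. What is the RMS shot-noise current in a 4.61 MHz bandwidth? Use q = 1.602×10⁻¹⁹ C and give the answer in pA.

I_n = √(2qI·B)
2qI·B = 2 × 1.602×10⁻¹⁹ × 2.94×10⁻⁷ × 4.61×10⁶ = 4.34×10⁻¹⁹ A²
I_n = √(4.34×10⁻¹⁹) = 6.59×10⁻¹⁰ A = 659 pA

659 pA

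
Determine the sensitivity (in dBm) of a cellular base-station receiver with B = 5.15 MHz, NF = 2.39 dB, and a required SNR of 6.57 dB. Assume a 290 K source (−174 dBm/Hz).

−97.9 dBm

Sensitivity = −174 + 10 log₁₀(B) + NF + SNR_min
= −174 + 67.12 + 2.39 + 6.57
= −97.92 dBm → −97.9 dBm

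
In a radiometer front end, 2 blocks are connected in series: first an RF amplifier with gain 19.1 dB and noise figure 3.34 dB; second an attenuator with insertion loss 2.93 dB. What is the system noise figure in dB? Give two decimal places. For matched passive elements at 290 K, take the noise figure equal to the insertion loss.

3.36 dB

Convert to linear (a loss of L dB is a gain of −L dB): F_i = 10^(NF_i/10), G_i = 10^(G_i,dB/10)
  Stage 1: F_1 = 10^(3.34/10) = 2.158, G_1 = 10^(19.1/10) = 81.28
  Stage 2: F_2 = 10^(2.93/10) = 1.963, G_2 = 10^(−2.93/10) = 0.5093
Friis cascade:
  F = 2.158 + (1.963 − 1)/81.28 = 2.170
NF = 10 log₁₀(2.170) = 3.36 dB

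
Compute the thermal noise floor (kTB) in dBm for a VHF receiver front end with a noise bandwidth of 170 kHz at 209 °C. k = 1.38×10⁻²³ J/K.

−119.5 dBm

T = 209 °C + 273.15 = 482.15 K
P_n = kTB = 1.38×10⁻²³ × 482.15 × 1.70×10⁵ = 1.13×10⁻¹⁵ W
In dBm: 10 log₁₀(1.13×10⁻¹⁵ / 10⁻³) = −119.5 dBm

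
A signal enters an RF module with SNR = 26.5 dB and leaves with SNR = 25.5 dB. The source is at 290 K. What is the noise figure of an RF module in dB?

1.0 dB

NF (dB) = SNR_in(dB) − SNR_out(dB) when the source is at T₀
NF = 26.5 − 25.5 = 1.0 dB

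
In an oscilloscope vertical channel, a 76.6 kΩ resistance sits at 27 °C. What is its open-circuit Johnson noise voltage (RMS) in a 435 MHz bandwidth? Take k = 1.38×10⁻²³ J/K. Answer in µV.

T = 27 °C + 273.15 = 300.15 K
V_n = √(4kTRB)
4kTRB = 4 × 1.38×10⁻²³ × 300.15 × 7.66×10⁴ × 4.35×10⁸ = 5.52×10⁻⁷ V²
V_n = √(5.52×10⁻⁷) = 7.43×10⁻⁴ V = 743 µV

743 µV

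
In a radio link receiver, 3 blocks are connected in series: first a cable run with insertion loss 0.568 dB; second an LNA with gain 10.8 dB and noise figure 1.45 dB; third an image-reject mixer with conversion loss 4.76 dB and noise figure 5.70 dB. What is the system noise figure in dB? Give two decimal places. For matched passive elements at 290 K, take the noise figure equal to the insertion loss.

2.67 dB

Convert to linear (a loss of L dB is a gain of −L dB): F_i = 10^(NF_i/10), G_i = 10^(G_i,dB/10)
  Stage 1: F_1 = 10^(0.568/10) = 1.140, G_1 = 10^(−0.568/10) = 0.8774
  Stage 2: F_2 = 10^(1.45/10) = 1.396, G_2 = 10^(10.8/10) = 12.02
  Stage 3: F_3 = 10^(5.70/10) = 3.715, G_3 = 10^(−4.76/10) = 0.3342
Friis cascade:
  F = 1.140 + (1.396 − 1)/0.8774 + (3.715 − 1)/10.55 = 1.849
NF = 10 log₁₀(1.849) = 2.67 dB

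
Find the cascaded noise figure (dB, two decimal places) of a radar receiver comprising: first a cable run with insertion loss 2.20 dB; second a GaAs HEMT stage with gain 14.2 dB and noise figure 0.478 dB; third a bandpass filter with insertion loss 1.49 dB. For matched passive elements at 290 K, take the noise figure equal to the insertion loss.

Convert to linear (a loss of L dB is a gain of −L dB): F_i = 10^(NF_i/10), G_i = 10^(G_i,dB/10)
  Stage 1: F_1 = 10^(2.20/10) = 1.660, G_1 = 10^(−2.20/10) = 0.6026
  Stage 2: F_2 = 10^(0.478/10) = 1.116, G_2 = 10^(14.2/10) = 26.30
  Stage 3: F_3 = 10^(1.49/10) = 1.409, G_3 = 10^(−1.49/10) = 0.7096
Friis cascade:
  F = 1.660 + (1.116 − 1)/0.6026 + (1.409 − 1)/15.85 = 1.879
NF = 10 log₁₀(1.879) = 2.74 dB

2.74 dB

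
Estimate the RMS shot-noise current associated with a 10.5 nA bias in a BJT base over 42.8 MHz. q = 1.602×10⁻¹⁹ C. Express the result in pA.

I_n = √(2qI·B)
2qI·B = 2 × 1.602×10⁻¹⁹ × 1.05×10⁻⁸ × 4.28×10⁷ = 1.44×10⁻¹⁹ A²
I_n = √(1.44×10⁻¹⁹) = 3.79×10⁻¹⁰ A = 379 pA

379 pA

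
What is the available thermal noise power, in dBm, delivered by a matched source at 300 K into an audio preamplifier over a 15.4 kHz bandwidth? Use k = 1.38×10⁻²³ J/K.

−132.0 dBm

P_n = kTB = 1.38×10⁻²³ × 300 × 1.54×10⁴ = 6.38×10⁻¹⁷ W
In dBm: 10 log₁₀(6.38×10⁻¹⁷ / 10⁻³) = −132.0 dBm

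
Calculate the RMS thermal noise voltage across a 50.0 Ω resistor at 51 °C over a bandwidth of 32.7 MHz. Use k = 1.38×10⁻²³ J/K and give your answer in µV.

5.41 µV

T = 51 °C + 273.15 = 324.15 K
V_n = √(4kTRB)
4kTRB = 4 × 1.38×10⁻²³ × 324.15 × 5.00×10¹ × 3.27×10⁷ = 2.93×10⁻¹¹ V²
V_n = √(2.93×10⁻¹¹) = 5.41×10⁻⁶ V = 5.41 µV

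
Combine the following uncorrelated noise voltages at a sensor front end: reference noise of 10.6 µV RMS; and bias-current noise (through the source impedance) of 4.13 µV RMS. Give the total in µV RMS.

11.4 µV

Uncorrelated sources add in power (mean-square): V_tot = √(ΣV_i²)
V_tot = √[(1.06×10⁻⁵)² + (4.13×10⁻⁶)²] = 1.14×10⁻⁵ V = 11.4 µV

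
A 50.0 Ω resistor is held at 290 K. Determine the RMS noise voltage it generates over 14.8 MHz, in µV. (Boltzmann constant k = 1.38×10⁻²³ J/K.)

3.44 µV

V_n = √(4kTRB)
4kTRB = 4 × 1.38×10⁻²³ × 290 × 5.00×10¹ × 1.48×10⁷ = 1.18×10⁻¹¹ V²
V_n = √(1.18×10⁻¹¹) = 3.44×10⁻⁶ V = 3.44 µV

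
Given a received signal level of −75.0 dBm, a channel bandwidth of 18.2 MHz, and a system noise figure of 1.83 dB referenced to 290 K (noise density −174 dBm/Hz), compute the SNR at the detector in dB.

24.6 dB

Noise floor: N = −174 + 10 log₁₀(B) + NF
10 log₁₀(1.82×10⁷) = 72.6 dB
N = −174 + 72.6 + 1.83 = −99.57 dBm
SNR = P_sig − N = −75.0 − (−99.57) = 24.57 dB → 24.6 dB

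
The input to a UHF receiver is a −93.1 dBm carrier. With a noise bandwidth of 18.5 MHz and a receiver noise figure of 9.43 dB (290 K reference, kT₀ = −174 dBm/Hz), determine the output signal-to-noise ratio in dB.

Noise floor: N = −174 + 10 log₁₀(B) + NF
10 log₁₀(1.85×10⁷) = 72.67 dB
N = −174 + 72.67 + 9.43 = −91.90 dBm
SNR = P_sig − N = −93.1 − (−91.90) = −1.20 dB → −1.2 dB

−1.2 dB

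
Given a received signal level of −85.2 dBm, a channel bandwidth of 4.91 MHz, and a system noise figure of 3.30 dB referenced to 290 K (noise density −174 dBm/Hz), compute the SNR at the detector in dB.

Noise floor: N = −174 + 10 log₁₀(B) + NF
10 log₁₀(4.91×10⁶) = 66.91 dB
N = −174 + 66.91 + 3.30 = −103.79 dBm
SNR = P_sig − N = −85.2 − (−103.79) = 18.59 dB → 18.6 dB

18.6 dB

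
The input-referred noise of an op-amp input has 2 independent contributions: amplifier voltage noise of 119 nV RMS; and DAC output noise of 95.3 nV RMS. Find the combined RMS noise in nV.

Uncorrelated sources add in power (mean-square): V_tot = √(ΣV_i²)
V_tot = √[(1.19×10⁻⁷)² + (9.53×10⁻⁸)²] = 1.52×10⁻⁷ V = 152 nV

152 nV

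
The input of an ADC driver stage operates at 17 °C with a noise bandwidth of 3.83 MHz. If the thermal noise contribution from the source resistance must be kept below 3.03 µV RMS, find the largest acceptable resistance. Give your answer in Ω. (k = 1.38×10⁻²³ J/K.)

150 Ω

T = 17 °C + 273.15 = 290.15 K
Johnson–Nyquist: V_n = √(4kTRB) ⇒ R = V_n² / (4kTB)
4kTB = 4 × 1.38×10⁻²³ × 290.15 × 3.83×10⁶ = 6.13×10⁻¹⁴
R = (3.03×10⁻⁶)² / 6.13×10⁻¹⁴ = 1.50×10² Ω = 150 Ω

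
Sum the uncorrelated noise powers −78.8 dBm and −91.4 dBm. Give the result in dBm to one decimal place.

Convert to linear, add, convert back:
P₁ = 1.32×10⁻¹¹ W, P₂ = 7.24×10⁻¹³ W
P_tot = 1.39×10⁻¹¹ W → 10 log₁₀(P_tot / 10⁻³) = −78.6 dBm

−78.6 dBm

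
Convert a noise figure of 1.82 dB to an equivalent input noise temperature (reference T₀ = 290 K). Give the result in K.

F = 10^(1.82/10) = 1.52055
T_e = (F − 1)·T₀ = (1.52055 − 1) × 290 = 151 K

151 K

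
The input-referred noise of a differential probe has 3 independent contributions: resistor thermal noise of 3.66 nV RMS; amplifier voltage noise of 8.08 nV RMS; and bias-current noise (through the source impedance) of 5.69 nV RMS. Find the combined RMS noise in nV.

10.5 nV

Uncorrelated sources add in power (mean-square): V_tot = √(ΣV_i²)
V_tot = √[(3.66×10⁻⁹)² + (8.08×10⁻⁹)² + (5.69×10⁻⁹)²] = 1.05×10⁻⁸ V = 10.5 nV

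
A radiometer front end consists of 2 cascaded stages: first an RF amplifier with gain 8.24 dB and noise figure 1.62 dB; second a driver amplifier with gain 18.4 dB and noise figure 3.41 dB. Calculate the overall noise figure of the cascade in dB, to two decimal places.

2.12 dB

Convert to linear (a loss of L dB is a gain of −L dB): F_i = 10^(NF_i/10), G_i = 10^(G_i,dB/10)
  Stage 1: F_1 = 10^(1.62/10) = 1.452, G_1 = 10^(8.24/10) = 6.668
  Stage 2: F_2 = 10^(3.41/10) = 2.193, G_2 = 10^(18.4/10) = 69.18
Friis cascade:
  F = 1.452 + (2.193 − 1)/6.668 = 1.631
NF = 10 log₁₀(1.631) = 2.12 dB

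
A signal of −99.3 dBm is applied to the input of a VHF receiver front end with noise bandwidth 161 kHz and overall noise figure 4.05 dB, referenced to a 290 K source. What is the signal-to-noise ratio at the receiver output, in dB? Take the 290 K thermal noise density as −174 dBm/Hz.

Noise floor: N = −174 + 10 log₁₀(B) + NF
10 log₁₀(1.61×10⁵) = 52.07 dB
N = −174 + 52.07 + 4.05 = −117.88 dBm
SNR = P_sig − N = −99.3 − (−117.88) = 18.58 dB → 18.6 dB

18.6 dB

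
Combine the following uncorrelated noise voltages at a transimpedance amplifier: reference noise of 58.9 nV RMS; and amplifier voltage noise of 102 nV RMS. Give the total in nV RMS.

Uncorrelated sources add in power (mean-square): V_tot = √(ΣV_i²)
V_tot = √[(5.89×10⁻⁸)² + (1.02×10⁻⁷)²] = 1.18×10⁻⁷ V = 118 nV

118 nV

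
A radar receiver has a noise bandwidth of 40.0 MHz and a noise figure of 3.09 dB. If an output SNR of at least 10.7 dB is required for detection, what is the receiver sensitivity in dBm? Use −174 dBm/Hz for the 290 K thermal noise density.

−84.2 dBm

Sensitivity = −174 + 10 log₁₀(B) + NF + SNR_min
= −174 + 76.02 + 3.09 + 10.7
= −84.19 dBm → −84.2 dBm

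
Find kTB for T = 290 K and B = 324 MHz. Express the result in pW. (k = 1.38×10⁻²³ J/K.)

P_n = kTB = 1.38×10⁻²³ × 290 × 3.24×10⁸ = 1.30×10⁻¹² W = 1.30 pW

1.30 pW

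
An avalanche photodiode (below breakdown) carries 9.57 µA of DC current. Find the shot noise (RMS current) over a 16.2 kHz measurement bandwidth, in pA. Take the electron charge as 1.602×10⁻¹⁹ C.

223 pA

I_n = √(2qI·B)
2qI·B = 2 × 1.602×10⁻¹⁹ × 9.57×10⁻⁶ × 1.62×10⁴ = 4.97×10⁻²⁰ A²
I_n = √(4.97×10⁻²⁰) = 2.23×10⁻¹⁰ A = 223 pA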